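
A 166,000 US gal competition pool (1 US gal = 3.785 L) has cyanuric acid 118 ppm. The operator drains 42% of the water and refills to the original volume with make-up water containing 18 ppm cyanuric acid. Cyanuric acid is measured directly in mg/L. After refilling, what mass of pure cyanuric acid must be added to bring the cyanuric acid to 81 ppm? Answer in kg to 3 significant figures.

3.14 kg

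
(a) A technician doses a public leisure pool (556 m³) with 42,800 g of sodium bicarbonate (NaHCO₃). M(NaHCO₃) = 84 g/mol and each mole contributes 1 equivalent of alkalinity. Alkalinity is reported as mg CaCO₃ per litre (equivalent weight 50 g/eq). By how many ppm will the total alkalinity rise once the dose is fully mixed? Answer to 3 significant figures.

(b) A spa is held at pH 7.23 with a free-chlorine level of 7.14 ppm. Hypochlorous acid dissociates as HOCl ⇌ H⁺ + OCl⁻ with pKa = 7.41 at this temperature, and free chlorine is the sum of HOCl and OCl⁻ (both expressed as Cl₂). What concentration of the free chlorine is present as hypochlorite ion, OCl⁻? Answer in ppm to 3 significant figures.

(a) Volume: 556 m³ = 556,000 L.
(a) Moles of NaHCO₃: 42,800 g ÷ 84 g/mol = 509.5 mol → 509.5 eq of alkalinity.
(a) As CaCO₃: 509.5 eq × 50 g/eq = 25,480 g.
(a) Rise: 25,480 g / 556,000 L × 1000 = 45.82 mg/L.

(b) [OCl⁻]/[HOCl] = 10^(pH − pKa) = 10^(7.23 − 7.41) = 10^-0.18 = 0.6607.
(b) Fraction as HOCl = 1 / (1 + 0.6607) = 0.6022.
(b) OCl⁻ = (1 − 0.6022) × 7.14 ppm = 2.841 ppm.

(a) 45.8 ppm; (b) 2.84 ppm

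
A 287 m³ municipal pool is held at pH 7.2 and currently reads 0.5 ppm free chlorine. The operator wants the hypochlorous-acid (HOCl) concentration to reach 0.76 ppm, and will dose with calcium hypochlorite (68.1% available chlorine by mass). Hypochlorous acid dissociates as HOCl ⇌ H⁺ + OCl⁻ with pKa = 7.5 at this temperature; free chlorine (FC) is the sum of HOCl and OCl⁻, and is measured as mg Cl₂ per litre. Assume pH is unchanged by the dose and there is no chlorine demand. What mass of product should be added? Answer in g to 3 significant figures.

Volume: 287 m³ = 287,000 L.
[OCl⁻]/[HOCl] = 10^(pH − pKa) = 10^(7.2 − 7.5) = 0.5012; fraction as HOCl = 1/(1 + 0.5012) = 0.6661.
Free chlorine required for 0.76 ppm HOCl: 0.76 / 0.6661 = 1.141 ppm.
FC to add: 1.141 − 0.5 = 0.6409 mg/L as Cl₂.
Cl₂ equivalent: 0.6409 mg/L × 287,000 L = 183.9 g.
Product at 68.1% available Cl: 183.9 / 0.681 = 270.1 g.

270 g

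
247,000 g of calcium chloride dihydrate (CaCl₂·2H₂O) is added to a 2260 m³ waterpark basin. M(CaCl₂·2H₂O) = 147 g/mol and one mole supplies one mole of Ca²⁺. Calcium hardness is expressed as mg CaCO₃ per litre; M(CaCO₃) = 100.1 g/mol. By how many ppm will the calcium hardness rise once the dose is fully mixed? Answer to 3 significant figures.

74.4 ppm

Volume: 2260 m³ = 2,260,000 L.
Moles of Ca²⁺: 247,000 g ÷ 147 g/mol = 1680 mol.
As CaCO₃: 1680 mol × 100.1 g/mol = 168,200 g.
Rise: 168,200 g / 2,260,000 L × 1000 = 74.42 mg/L.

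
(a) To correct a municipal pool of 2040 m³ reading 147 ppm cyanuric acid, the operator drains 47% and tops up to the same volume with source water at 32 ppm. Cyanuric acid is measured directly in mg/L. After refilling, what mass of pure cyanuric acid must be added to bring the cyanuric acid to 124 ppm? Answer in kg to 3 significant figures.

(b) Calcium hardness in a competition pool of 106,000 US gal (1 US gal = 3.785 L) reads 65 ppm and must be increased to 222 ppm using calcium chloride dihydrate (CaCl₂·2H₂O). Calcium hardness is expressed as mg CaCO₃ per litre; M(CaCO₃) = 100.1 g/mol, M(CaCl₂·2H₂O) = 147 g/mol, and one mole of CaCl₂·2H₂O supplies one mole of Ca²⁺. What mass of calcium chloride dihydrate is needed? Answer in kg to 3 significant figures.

(a) 63.3 kg; (b) 92.5 kg

(a) Volume: 2040 m³ = 2,040,000 L.
(a) After draining 47% and refilling: 147 × 0.53 + 32 × 0.47 = 92.95 ppm.
(a) Deficit to target: 124 − 92.95 = 31.05 mg/L.
(a) Mass: 31.05 mg/L × 2,040,000 L = 63,340 g cyanuric acid.

(b) Volume: 106,000 US gal × 3.785 L/gal = 401,210 L.
(b) Hardness to add: (222 − 65) = 157 mg/L as CaCO₃ × 401,210 L = 62,990 g as CaCO₃.
(b) Moles of Ca²⁺ (1 mol Ca²⁺ ≡ 1 mol CaCO₃): 62,990 / 100.1 g/mol = 629.3 mol.
(b) Mass of CaCl₂·2H₂O: 629.3 × 147 = 92,500 g.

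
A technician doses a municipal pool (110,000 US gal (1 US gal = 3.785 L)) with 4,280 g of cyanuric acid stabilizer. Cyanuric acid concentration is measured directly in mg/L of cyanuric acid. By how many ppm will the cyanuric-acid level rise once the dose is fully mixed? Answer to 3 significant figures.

10.3 ppm

Volume: 110,000 US gal × 3.785 L/gal = 416,350 L.
Rise: 4,280 g / 416,350 L × 1000 = 10.28 mg/L.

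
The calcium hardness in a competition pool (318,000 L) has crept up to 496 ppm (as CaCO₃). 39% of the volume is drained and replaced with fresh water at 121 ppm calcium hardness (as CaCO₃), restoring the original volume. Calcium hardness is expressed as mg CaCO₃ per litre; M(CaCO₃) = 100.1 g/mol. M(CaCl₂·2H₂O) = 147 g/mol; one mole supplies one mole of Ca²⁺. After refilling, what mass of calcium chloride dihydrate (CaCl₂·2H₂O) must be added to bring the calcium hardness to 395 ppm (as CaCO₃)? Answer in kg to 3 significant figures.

21.1 kg

After draining 39% and refilling: 496 × 0.61 + 121 × 0.39 = 349.75 ppm.
Deficit to target: 395 − 349.75 = 45.25 mg/L.
As CaCO₃: 45.25 mg/L × 318,000 L = 14,390 g; ÷ 100.1 = 143.8 mol Ca²⁺.
Mass: 143.8 × 147 = 21,130 g.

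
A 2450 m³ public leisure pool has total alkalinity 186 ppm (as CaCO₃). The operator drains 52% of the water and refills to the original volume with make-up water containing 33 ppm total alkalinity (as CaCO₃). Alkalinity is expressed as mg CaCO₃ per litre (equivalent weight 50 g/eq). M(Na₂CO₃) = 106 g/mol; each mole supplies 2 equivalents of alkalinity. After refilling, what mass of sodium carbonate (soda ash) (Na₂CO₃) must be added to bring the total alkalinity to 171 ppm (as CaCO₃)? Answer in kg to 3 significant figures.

168 kg

Volume: 2450 m³ = 2,450,000 L.
After draining 52% and refilling: 186 × 0.48 + 33 × 0.52 = 106.44 ppm.
Deficit to target: 171 − 106.44 = 64.56 mg/L.
As CaCO₃: 64.56 mg/L × 2,450,000 L = 158,200 g; ÷ 50 g/eq ÷ 2 = 1582 mol Na₂CO₃.
Mass: 1582 × 106 = 167,700 g.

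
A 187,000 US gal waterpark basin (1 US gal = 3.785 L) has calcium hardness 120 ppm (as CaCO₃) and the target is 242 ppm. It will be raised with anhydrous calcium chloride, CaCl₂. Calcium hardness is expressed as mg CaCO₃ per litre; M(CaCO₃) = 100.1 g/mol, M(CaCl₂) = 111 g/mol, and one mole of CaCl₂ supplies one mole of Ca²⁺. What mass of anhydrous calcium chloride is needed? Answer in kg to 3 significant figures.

Volume: 187,000 US gal × 3.785 L/gal = 707,795 L.
Hardness to add: (242 − 120) = 122 mg/L as CaCO₃ × 707,795 L = 86,350 g as CaCO₃.
Moles of Ca²⁺ (1 mol Ca²⁺ ≡ 1 mol CaCO₃): 86,350 / 100.1 g/mol = 862.6 mol.
Mass of CaCl₂: 862.6 × 111 = 95,750 g.

95.8 kg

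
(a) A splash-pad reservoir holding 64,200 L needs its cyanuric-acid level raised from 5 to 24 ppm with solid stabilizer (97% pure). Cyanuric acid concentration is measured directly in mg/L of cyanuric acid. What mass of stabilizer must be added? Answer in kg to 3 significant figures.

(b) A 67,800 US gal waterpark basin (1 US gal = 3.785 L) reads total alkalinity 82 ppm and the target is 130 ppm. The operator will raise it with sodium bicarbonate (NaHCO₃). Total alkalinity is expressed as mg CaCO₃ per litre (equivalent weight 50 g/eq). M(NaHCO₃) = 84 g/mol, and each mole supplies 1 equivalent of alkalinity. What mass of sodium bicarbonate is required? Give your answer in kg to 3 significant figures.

(a) 1.26 kg; (b) 20.7 kg

(a) CYA to add: (24 − 5) = 19 mg/L × 64,200 L = 1220 g cyanuric acid.
(a) At 97% purity: 1220 / 0.97 = 1258 g product.

(b) Volume: 67,800 US gal × 3.785 L/gal = 256,623 L.
(b) Alkalinity to add: (130 − 82) = 48 mg/L as CaCO₃ × 256,623 L = 12,320 g as CaCO₃.
(b) Equivalents: 12,320 g ÷ 50 g/eq = 246.4 eq.
(b) NaHCO₃ supplies 1 eq per mole → 246.4 mol.
(b) Mass: 246.4 mol × 84 g/mol = 20,690 g.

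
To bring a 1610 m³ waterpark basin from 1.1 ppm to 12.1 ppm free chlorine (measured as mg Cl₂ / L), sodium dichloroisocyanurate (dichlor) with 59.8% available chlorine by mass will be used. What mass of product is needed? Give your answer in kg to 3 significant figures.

29.6 kg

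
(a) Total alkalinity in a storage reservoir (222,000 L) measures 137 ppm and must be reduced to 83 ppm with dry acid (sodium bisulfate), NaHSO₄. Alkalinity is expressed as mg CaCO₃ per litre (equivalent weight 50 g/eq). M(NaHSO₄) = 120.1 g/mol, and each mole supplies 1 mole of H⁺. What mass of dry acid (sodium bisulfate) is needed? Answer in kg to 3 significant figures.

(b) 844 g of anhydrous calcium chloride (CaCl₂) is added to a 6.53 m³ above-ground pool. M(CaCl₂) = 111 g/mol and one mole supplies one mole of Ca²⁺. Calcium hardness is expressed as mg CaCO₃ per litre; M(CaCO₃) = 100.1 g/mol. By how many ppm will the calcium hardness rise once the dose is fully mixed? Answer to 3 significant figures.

(a) 28.8 kg; (b) 117 ppm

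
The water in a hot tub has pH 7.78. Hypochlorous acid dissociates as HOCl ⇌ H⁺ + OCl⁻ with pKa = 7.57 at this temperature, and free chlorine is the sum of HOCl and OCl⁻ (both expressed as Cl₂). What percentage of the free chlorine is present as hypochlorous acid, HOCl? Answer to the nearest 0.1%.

[OCl⁻]/[HOCl] = 10^(pH − pKa) = 10^(7.78 − 7.57) = 10^0.21 = 1.622.
Fraction as HOCl = 1 / (1 + 1.622) = 0.3814.

38.1%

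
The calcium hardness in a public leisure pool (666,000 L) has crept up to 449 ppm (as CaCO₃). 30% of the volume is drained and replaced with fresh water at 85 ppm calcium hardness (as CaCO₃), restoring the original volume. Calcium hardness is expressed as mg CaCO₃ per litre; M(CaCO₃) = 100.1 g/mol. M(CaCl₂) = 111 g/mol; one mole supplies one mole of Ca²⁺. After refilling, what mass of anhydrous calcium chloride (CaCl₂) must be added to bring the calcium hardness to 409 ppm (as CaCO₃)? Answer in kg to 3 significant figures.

51.1 kg

After draining 30% and refilling: 449 × 0.70 + 85 × 0.30 = 339.8 ppm.
Deficit to target: 409 − 339.8 = 69.2 mg/L.
As CaCO₃: 69.2 mg/L × 666,000 L = 46,090 g; ÷ 100.1 = 460.4 mol Ca²⁺.
Mass: 460.4 × 111 = 51,110 g.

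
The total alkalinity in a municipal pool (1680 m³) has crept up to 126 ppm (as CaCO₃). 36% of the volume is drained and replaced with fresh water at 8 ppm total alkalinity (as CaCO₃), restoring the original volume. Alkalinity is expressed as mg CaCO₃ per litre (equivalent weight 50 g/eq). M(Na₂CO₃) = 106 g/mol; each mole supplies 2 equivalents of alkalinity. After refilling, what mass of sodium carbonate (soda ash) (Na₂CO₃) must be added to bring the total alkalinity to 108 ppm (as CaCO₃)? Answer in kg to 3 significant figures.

Volume: 1680 m³ = 1,680,000 L.
After draining 36% and refilling: 126 × 0.64 + 8 × 0.36 = 83.52 ppm.
Deficit to target: 108 − 83.52 = 24.48 mg/L.
As CaCO₃: 24.48 mg/L × 1,680,000 L = 41,130 g; ÷ 50 g/eq ÷ 2 = 411.3 mol Na₂CO₃.
Mass: 411.3 × 106 = 43,590 g.

43.6 kg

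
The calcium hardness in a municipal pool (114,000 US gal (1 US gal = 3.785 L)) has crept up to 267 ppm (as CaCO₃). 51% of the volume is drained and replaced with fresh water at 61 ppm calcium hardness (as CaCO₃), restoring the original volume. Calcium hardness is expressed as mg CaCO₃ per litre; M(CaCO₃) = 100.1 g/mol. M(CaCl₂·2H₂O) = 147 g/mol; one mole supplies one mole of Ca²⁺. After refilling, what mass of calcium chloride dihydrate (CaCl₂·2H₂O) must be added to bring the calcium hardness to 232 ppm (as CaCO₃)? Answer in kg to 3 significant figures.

44.4 kg

Volume: 114,000 US gal × 3.785 L/gal = 431,490 L.
After draining 51% and refilling: 267 × 0.49 + 61 × 0.51 = 161.94 ppm.
Deficit to target: 232 − 161.94 = 70.06 mg/L.
As CaCO₃: 70.06 mg/L × 431,490 L = 30,230 g; ÷ 100.1 = 302 mol Ca²⁺.
Mass: 302 × 147 = 44,390 g.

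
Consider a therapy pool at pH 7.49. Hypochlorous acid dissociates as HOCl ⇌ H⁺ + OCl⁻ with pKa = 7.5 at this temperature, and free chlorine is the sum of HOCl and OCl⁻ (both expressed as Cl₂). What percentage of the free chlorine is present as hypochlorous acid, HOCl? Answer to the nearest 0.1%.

[OCl⁻]/[HOCl] = 10^(pH − pKa) = 10^(7.49 − 7.5) = 10^-0.01 = 0.9772.
Fraction as HOCl = 1 / (1 + 0.9772) = 0.5058.

50.6%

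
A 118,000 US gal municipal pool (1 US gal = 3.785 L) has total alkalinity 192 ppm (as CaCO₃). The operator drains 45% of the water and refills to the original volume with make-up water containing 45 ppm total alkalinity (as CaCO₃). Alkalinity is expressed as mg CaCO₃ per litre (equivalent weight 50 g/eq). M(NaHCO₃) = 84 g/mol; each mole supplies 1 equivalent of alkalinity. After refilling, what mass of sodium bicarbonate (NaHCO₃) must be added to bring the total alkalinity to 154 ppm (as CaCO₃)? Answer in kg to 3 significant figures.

Volume: 118,000 US gal × 3.785 L/gal = 446,630 L.
After draining 45% and refilling: 192 × 0.55 + 45 × 0.45 = 125.85 ppm.
Deficit to target: 154 − 125.85 = 28.15 mg/L.
As CaCO₃: 28.15 mg/L × 446,630 L = 12,570 g; ÷ 50 g/eq ÷ 1 = 251.5 mol NaHCO₃.
Mass: 251.5 × 84 = 21,120 g.

21.1 kg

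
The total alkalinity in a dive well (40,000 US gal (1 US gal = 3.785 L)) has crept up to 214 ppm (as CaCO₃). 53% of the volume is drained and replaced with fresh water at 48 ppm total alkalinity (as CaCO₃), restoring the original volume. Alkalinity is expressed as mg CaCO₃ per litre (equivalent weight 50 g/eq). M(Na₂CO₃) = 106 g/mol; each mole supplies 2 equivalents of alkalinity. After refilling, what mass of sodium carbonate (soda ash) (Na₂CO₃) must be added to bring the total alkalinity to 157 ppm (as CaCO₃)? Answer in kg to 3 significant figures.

4.97 kg

Volume: 40,000 US gal × 3.785 L/gal = 151,400 L.
After draining 53% and refilling: 214 × 0.47 + 48 × 0.53 = 126.02 ppm.
Deficit to target: 157 − 126.02 = 30.98 mg/L.
As CaCO₃: 30.98 mg/L × 151,400 L = 4690 g; ÷ 50 g/eq ÷ 2 = 46.9 mol Na₂CO₃.
Mass: 46.9 × 106 = 4972 g.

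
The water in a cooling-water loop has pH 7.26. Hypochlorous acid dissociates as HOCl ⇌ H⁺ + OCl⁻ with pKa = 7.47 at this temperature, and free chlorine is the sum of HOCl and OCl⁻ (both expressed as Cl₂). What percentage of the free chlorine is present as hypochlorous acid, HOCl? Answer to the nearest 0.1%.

[OCl⁻]/[HOCl] = 10^(pH − pKa) = 10^(7.26 − 7.47) = 10^-0.21 = 0.6166.
Fraction as HOCl = 1 / (1 + 0.6166) = 0.6186.

61.9%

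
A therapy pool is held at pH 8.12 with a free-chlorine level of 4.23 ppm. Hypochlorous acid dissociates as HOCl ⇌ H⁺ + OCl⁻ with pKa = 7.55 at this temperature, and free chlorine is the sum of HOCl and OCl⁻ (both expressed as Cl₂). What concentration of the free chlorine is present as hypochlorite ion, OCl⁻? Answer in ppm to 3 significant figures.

3.33 ppm

[OCl⁻]/[HOCl] = 10^(pH − pKa) = 10^(8.12 − 7.55) = 10^0.57 = 3.715.
Fraction as HOCl = 1 / (1 + 3.715) = 0.2121.
OCl⁻ = (1 − 0.2121) × 4.23 ppm = 3.333 ppm.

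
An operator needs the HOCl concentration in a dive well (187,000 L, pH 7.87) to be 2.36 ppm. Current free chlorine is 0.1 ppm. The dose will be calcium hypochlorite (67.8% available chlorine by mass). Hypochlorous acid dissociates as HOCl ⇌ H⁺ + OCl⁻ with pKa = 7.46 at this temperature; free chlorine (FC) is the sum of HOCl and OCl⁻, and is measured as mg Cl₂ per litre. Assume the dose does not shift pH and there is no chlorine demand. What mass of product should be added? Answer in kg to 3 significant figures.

[OCl⁻]/[HOCl] = 10^(pH − pKa) = 10^(7.87 − 7.46) = 2.57; fraction as HOCl = 1/(1 + 2.57) = 0.2801.
Free chlorine required for 2.36 ppm HOCl: 2.36 / 0.2801 = 8.426 ppm.
FC to add: 8.426 − 0.1 = 8.326 mg/L as Cl₂.
Cl₂ equivalent: 8.326 mg/L × 187,000 L = 1557 g.
Product at 67.8% available Cl: 1557 / 0.678 = 2296 g.

2.30 kg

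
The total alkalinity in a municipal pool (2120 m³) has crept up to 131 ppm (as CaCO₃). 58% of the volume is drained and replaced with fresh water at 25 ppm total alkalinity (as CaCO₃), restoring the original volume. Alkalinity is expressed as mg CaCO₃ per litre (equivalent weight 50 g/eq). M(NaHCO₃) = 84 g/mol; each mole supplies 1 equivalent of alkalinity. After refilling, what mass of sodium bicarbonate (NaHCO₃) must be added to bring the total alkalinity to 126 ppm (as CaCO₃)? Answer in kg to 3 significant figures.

Volume: 2120 m³ = 2,120,000 L.
After draining 58% and refilling: 131 × 0.42 + 25 × 0.58 = 69.52 ppm.
Deficit to target: 126 − 69.52 = 56.48 mg/L.
As CaCO₃: 56.48 mg/L × 2,120,000 L = 119,700 g; ÷ 50 g/eq ÷ 1 = 2395 mol NaHCO₃.
Mass: 2395 × 84 = 201,200 g.

201 kg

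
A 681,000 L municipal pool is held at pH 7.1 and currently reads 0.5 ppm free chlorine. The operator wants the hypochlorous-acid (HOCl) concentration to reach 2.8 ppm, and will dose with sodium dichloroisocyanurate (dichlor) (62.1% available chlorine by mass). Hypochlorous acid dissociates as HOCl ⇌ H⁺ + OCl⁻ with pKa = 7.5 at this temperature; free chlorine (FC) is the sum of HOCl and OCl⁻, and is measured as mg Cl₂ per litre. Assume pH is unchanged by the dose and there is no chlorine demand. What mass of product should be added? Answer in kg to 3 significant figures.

3.74 kg

[OCl⁻]/[HOCl] = 10^(pH − pKa) = 10^(7.1 − 7.5) = 0.3981; fraction as HOCl = 1/(1 + 0.3981) = 0.7153.
Free chlorine required for 2.8 ppm HOCl: 2.8 / 0.7153 = 3.915 ppm.
FC to add: 3.915 − 0.5 = 3.415 mg/L as Cl₂.
Cl₂ equivalent: 3.415 mg/L × 681,000 L = 2325 g.
Product at 62.1% available Cl: 2325 / 0.621 = 3745 g.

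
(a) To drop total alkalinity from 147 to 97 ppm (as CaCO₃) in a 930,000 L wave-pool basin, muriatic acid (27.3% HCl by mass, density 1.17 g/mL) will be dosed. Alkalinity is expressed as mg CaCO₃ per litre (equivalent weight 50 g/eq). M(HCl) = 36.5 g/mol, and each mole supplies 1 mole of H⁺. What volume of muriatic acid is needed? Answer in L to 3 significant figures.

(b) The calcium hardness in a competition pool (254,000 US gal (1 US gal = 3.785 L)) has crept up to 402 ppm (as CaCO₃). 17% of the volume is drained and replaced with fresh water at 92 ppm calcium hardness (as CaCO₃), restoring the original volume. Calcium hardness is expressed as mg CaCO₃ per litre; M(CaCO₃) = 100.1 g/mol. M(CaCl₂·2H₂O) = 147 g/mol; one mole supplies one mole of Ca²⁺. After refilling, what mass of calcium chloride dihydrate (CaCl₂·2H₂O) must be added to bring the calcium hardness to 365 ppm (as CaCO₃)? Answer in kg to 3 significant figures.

(a) Alkalinity to neutralize: (147 − 97) = 50 mg/L as CaCO₃ × 930,000 L = 46,500 g as CaCO₃.
(a) Equivalents of H⁺ required: 46,500 ÷ 50 g/eq = 930 eq = 930 mol HCl.
(a) Mass of HCl: 930 × 36.5 = 33,940 g.
(a) Mass of 27.3% solution: 33,940 / 0.273 = 124,300 g.
(a) Volume: 124,300 g ÷ 1.17 g/mL = 106,300 mL.

(b) Volume: 254,000 US gal × 3.785 L/gal = 961,390 L.
(b) After draining 17% and refilling: 402 × 0.83 + 92 × 0.17 = 349.3 ppm.
(b) Deficit to target: 365 − 349.3 = 15.7 mg/L.
(b) As CaCO₃: 15.7 mg/L × 961,390 L = 15,090 g; ÷ 100.1 = 150.8 mol Ca²⁺.
(b) Mass: 150.8 × 147 = 22,170 g.

(a) 106 L; (b) 22.2 kg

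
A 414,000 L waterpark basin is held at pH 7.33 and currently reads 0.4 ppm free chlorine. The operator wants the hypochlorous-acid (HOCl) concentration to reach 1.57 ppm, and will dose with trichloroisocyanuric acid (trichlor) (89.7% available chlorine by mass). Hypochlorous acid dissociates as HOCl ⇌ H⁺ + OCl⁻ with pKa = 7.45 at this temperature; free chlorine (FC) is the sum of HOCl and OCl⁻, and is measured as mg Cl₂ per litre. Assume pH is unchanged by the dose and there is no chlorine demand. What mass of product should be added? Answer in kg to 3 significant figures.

[OCl⁻]/[HOCl] = 10^(pH − pKa) = 10^(7.33 − 7.45) = 0.7586; fraction as HOCl = 1/(1 + 0.7586) = 0.5686.
Free chlorine required for 1.57 ppm HOCl: 1.57 / 0.5686 = 2.761 ppm.
FC to add: 2.761 − 0.4 = 2.361 mg/L as Cl₂.
Cl₂ equivalent: 2.361 mg/L × 414,000 L = 977.4 g.
Product at 89.7% available Cl: 977.4 / 0.897 = 1090 g.

1.09 kg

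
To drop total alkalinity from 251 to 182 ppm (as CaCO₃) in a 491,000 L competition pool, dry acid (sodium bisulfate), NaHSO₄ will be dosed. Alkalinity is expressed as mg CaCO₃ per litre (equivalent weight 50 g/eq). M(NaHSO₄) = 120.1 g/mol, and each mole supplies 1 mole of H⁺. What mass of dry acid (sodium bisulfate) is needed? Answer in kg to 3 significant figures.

Alkalinity to neutralize: (251 − 182) = 69 mg/L as CaCO₃ × 491,000 L = 33,880 g as CaCO₃.
Equivalents of H⁺ required: 33,880 ÷ 50 g/eq = 677.6 eq = 677.6 mol NaHSO₄.
Mass of NaHSO₄: 677.6 × 120.1 = 81,380 g.

81.4 kg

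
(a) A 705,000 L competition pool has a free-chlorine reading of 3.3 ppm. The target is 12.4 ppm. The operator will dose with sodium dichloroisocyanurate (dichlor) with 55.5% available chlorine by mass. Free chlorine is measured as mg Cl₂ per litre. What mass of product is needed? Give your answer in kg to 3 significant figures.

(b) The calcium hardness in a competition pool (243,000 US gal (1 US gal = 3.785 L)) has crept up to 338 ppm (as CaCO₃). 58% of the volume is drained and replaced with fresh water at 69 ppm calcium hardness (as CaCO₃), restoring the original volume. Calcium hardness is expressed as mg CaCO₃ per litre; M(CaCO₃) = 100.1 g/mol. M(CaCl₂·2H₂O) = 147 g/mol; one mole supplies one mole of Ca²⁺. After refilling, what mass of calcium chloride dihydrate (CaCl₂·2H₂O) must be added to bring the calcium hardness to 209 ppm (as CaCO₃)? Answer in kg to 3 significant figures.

(a) 11.6 kg; (b) 36.5 kg

(a) Chlorine deficit: 12.4 − 3.3 = 9.1 ppm = 9.1 mg/L as Cl₂.
(a) Cl₂ equivalent needed: 9.1 mg/L × 705,000 L = 6,416,000 mg = 6416 g.
(a) Product at 55.5% available chlorine: 6416 / 0.555 = 11,560 g.

(b) Volume: 243,000 US gal × 3.785 L/gal = 919,755 L.
(b) After draining 58% and refilling: 338 × 0.42 + 69 × 0.58 = 181.98 ppm.
(b) Deficit to target: 209 − 181.98 = 27.02 mg/L.
(b) As CaCO₃: 27.02 mg/L × 919,755 L = 24,850 g; ÷ 100.1 = 248.3 mol Ca²⁺.
(b) Mass: 248.3 × 147 = 36,500 g.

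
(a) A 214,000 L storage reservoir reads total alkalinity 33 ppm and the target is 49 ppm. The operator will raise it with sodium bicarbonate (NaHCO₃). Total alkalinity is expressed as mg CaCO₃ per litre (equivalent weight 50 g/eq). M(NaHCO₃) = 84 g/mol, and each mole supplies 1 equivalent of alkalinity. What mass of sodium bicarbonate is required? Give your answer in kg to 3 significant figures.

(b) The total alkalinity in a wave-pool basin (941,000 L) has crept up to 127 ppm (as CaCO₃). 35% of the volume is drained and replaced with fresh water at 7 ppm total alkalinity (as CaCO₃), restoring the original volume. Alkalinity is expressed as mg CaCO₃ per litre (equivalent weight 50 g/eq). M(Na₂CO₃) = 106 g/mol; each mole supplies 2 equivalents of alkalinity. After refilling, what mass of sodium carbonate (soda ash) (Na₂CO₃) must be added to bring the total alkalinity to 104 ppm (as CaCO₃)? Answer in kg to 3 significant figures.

(a) Alkalinity to add: (49 − 33) = 16 mg/L as CaCO₃ × 214,000 L = 3424 g as CaCO₃.
(a) Equivalents: 3424 g ÷ 50 g/eq = 68.48 eq.
(a) NaHCO₃ supplies 1 eq per mole → 68.48 mol.
(a) Mass: 68.48 mol × 84 g/mol = 5752 g.

(b) After draining 35% and refilling: 127 × 0.65 + 7 × 0.35 = 85 ppm.
(b) Deficit to target: 104 − 85 = 19 mg/L.
(b) As CaCO₃: 19 mg/L × 941,000 L = 17,880 g; ÷ 50 g/eq ÷ 2 = 178.8 mol Na₂CO₃.
(b) Mass: 178.8 × 106 = 18,950 g.

(a) 5.75 kg; (b) 19.0 kg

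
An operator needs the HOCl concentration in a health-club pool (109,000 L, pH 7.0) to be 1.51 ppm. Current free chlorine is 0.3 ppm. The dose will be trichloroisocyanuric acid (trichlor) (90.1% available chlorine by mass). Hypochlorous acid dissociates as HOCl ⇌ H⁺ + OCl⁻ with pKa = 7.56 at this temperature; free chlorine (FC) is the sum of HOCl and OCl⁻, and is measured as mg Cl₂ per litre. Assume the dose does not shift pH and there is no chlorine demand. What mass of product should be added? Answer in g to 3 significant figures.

197 g

[OCl⁻]/[HOCl] = 10^(pH − pKa) = 10^(7.0 − 7.56) = 0.2754; fraction as HOCl = 1/(1 + 0.2754) = 0.7841.
Free chlorine required for 1.51 ppm HOCl: 1.51 / 0.7841 = 1.926 ppm.
FC to add: 1.926 − 0.3 = 1.626 mg/L as Cl₂.
Cl₂ equivalent: 1.626 mg/L × 109,000 L = 177.2 g.
Product at 90.1% available Cl: 177.2 / 0.901 = 196.7 g.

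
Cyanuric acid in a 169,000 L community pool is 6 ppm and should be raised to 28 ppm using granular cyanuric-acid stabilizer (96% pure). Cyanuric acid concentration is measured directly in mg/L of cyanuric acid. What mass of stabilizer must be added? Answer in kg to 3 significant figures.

CYA to add: (28 − 6) = 22 mg/L × 169,000 L = 3718 g cyanuric acid.
At 96% purity: 3718 / 0.96 = 3873 g product.

3.87 kg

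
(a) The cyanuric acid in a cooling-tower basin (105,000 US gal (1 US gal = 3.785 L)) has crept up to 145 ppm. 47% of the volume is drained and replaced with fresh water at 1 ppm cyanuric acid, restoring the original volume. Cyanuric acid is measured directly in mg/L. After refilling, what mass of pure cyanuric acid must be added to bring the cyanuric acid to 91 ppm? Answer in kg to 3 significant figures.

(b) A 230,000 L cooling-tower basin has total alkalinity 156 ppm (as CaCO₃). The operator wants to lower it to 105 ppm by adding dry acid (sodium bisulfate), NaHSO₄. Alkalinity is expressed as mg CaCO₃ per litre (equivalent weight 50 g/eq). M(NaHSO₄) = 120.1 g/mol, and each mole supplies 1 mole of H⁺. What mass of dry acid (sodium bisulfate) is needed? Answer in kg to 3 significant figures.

(a) 5.44 kg; (b) 28.2 kg

(a) Volume: 105,000 US gal × 3.785 L/gal = 397,425 L.
(a) After draining 47% and refilling: 145 × 0.53 + 1 × 0.47 = 77.32 ppm.
(a) Deficit to target: 91 − 77.32 = 13.68 mg/L.
(a) Mass: 13.68 mg/L × 397,425 L = 5437 g cyanuric acid.

(b) Alkalinity to neutralize: (156 − 105) = 51 mg/L as CaCO₃ × 230,000 L = 11,730 g as CaCO₃.
(b) Equivalents of H⁺ required: 11,730 ÷ 50 g/eq = 234.6 eq = 234.6 mol NaHSO₄.
(b) Mass of NaHSO₄: 234.6 × 120.1 = 28,180 g.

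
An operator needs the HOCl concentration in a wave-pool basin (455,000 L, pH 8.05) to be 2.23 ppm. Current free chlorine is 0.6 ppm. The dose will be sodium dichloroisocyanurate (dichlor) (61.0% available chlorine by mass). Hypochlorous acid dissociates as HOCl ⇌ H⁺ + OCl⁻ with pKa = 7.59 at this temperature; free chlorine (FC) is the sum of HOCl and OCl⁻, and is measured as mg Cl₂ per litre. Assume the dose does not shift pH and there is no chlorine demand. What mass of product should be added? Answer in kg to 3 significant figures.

6.01 kg

[OCl⁻]/[HOCl] = 10^(pH − pKa) = 10^(8.05 − 7.59) = 2.884; fraction as HOCl = 1/(1 + 2.884) = 0.2575.
Free chlorine required for 2.23 ppm HOCl: 2.23 / 0.2575 = 8.661 ppm.
FC to add: 8.661 − 0.6 = 8.061 mg/L as Cl₂.
Cl₂ equivalent: 8.061 mg/L × 455,000 L = 3668 g.
Product at 61.0% available Cl: 3668 / 0.61 = 6013 g.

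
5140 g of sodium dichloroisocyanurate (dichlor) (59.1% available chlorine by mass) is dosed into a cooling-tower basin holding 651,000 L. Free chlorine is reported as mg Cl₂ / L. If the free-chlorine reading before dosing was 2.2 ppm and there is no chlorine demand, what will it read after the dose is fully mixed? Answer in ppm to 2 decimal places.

Available chlorine delivered: 5140 g × 0.591 = 3038 g as Cl₂.
Concentration rise: 3038 g / 651,000 L = 4.666 mg/L = 4.67 ppm.
Final FC: 2.2 + 4.67 = 6.87 ppm.

6.87 ppm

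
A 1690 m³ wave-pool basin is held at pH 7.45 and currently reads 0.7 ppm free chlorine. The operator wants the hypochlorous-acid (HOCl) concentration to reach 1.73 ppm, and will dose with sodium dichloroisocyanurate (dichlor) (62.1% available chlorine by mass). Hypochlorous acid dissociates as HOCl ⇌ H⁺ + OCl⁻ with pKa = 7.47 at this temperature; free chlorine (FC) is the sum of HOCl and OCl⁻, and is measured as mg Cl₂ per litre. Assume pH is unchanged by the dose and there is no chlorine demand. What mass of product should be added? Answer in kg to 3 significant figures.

Volume: 1690 m³ = 1,690,000 L.
[OCl⁻]/[HOCl] = 10^(pH − pKa) = 10^(7.45 − 7.47) = 0.955; fraction as HOCl = 1/(1 + 0.955) = 0.5115.
Free chlorine required for 1.73 ppm HOCl: 1.73 / 0.5115 = 3.382 ppm.
FC to add: 3.382 − 0.7 = 2.682 mg/L as Cl₂.
Cl₂ equivalent: 2.682 mg/L × 1,690,000 L = 4533 g.
Product at 62.1% available Cl: 4533 / 0.621 = 7299 g.

7.30 kg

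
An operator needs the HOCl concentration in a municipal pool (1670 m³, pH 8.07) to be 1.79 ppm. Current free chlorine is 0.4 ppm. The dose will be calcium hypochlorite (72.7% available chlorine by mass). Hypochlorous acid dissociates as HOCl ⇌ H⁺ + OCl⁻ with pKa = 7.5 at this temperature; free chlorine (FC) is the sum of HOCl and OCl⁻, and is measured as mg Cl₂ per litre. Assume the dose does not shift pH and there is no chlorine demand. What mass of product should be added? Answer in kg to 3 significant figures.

18.5 kg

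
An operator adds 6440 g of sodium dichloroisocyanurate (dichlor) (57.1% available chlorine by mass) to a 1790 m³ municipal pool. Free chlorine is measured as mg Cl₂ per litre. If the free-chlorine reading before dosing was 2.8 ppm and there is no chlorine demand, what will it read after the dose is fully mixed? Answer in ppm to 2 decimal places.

Volume: 1790 m³ = 1,790,000 L.
Available chlorine delivered: 6440 g × 0.571 = 3677 g as Cl₂.
Concentration rise: 3677 g / 1,790,000 L = 2.054 mg/L = 2.05 ppm.
Final FC: 2.8 + 2.05 = 4.85 ppm.

4.85 ppm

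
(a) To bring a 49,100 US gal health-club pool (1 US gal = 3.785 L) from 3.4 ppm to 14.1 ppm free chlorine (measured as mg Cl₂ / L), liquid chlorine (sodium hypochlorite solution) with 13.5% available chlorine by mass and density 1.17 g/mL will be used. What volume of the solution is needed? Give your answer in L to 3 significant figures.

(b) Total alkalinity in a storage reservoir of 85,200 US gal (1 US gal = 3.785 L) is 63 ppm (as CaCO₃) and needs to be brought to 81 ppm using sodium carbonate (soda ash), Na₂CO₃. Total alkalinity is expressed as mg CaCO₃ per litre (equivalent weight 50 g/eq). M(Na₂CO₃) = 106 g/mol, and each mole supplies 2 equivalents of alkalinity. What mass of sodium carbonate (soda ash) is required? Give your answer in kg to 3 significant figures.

(a) 12.6 L; (b) 6.15 kg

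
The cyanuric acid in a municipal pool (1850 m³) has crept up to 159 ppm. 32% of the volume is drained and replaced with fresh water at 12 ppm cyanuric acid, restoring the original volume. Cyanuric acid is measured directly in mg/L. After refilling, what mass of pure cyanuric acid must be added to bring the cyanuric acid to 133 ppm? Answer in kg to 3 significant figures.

38.9 kg

Volume: 1850 m³ = 1,850,000 L.
After draining 32% and refilling: 159 × 0.68 + 12 × 0.32 = 111.96 ppm.
Deficit to target: 133 − 111.96 = 21.04 mg/L.
Mass: 21.04 mg/L × 1,850,000 L = 38,920 g cyanuric acid.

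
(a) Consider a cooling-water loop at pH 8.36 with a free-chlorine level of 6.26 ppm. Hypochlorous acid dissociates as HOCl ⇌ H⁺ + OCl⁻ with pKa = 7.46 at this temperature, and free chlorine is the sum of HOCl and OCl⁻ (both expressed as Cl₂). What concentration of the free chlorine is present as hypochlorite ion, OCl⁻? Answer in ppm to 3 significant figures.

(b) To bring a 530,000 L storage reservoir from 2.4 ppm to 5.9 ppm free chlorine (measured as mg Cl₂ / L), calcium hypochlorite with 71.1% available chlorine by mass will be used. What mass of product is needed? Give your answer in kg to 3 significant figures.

(a) [OCl⁻]/[HOCl] = 10^(pH − pKa) = 10^(8.36 − 7.46) = 10^0.90 = 7.943.
(a) Fraction as HOCl = 1 / (1 + 7.943) = 0.1118.
(a) OCl⁻ = (1 − 0.1118) × 6.26 ppm = 5.56 ppm.

(b) Chlorine deficit: 5.9 − 2.4 = 3.5 ppm = 3.5 mg/L as Cl₂.
(b) Cl₂ equivalent needed: 3.5 mg/L × 530,000 L = 1,855,000 mg = 1855 g.
(b) Product at 71.1% available chlorine: 1855 / 0.711 = 2609 g.

(a) 5.56 ppm; (b) 2.61 kg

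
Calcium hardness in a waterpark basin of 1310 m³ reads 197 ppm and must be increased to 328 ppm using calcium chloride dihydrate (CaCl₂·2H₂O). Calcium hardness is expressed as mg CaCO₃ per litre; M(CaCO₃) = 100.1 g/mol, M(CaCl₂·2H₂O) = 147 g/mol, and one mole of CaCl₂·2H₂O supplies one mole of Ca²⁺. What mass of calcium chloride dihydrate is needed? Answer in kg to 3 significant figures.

252 kg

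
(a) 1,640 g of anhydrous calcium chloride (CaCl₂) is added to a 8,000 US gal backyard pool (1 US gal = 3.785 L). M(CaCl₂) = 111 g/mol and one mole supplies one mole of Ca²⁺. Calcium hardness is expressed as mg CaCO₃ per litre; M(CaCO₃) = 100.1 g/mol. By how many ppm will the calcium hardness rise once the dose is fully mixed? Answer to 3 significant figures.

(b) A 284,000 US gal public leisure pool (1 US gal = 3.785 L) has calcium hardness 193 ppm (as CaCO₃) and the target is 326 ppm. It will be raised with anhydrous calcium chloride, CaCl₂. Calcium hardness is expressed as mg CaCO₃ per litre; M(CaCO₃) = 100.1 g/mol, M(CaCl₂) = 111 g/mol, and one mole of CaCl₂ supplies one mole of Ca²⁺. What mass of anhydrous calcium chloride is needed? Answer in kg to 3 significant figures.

(a) 48.8 ppm; (b) 159 kg

(a) Volume: 8,000 US gal × 3.785 L/gal = 30,280 L.
(a) Moles of Ca²⁺: 1,640 g ÷ 111 g/mol = 14.77 mol.
(a) As CaCO₃: 14.77 mol × 100.1 g/mol = 1479 g.
(a) Rise: 1479 g / 30,280 L × 1000 = 48.84 mg/L.

(b) Volume: 284,000 US gal × 3.785 L/gal = 1,074,940 L.
(b) Hardness to add: (326 − 193) = 133 mg/L as CaCO₃ × 1,074,940 L = 143,000 g as CaCO₃.
(b) Moles of Ca²⁺ (1 mol Ca²⁺ ≡ 1 mol CaCO₃): 143,000 / 100.1 g/mol = 1428 mol.
(b) Mass of CaCl₂: 1428 × 111 = 158,500 g.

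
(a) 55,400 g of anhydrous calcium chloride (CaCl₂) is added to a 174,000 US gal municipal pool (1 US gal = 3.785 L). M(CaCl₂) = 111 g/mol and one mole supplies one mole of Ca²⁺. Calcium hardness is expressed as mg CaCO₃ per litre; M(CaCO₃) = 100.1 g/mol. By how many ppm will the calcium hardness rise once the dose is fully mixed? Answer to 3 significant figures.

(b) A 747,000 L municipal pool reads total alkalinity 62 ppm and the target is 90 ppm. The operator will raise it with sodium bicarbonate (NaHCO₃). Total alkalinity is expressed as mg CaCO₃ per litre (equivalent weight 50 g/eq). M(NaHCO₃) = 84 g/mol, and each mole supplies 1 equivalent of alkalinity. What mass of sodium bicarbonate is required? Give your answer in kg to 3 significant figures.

(a) Volume: 174,000 US gal × 3.785 L/gal = 658,590 L.
(a) Moles of Ca²⁺: 55,400 g ÷ 111 g/mol = 499.1 mol.
(a) As CaCO₃: 499.1 mol × 100.1 g/mol = 49,960 g.
(a) Rise: 49,960 g / 658,590 L × 1000 = 75.86 mg/L.

(b) Alkalinity to add: (90 − 62) = 28 mg/L as CaCO₃ × 747,000 L = 20,920 g as CaCO₃.
(b) Equivalents: 20,920 g ÷ 50 g/eq = 418.3 eq.
(b) NaHCO₃ supplies 1 eq per mole → 418.3 mol.
(b) Mass: 418.3 mol × 84 g/mol = 35,140 g.

(a) 75.9 ppm; (b) 35.1 kg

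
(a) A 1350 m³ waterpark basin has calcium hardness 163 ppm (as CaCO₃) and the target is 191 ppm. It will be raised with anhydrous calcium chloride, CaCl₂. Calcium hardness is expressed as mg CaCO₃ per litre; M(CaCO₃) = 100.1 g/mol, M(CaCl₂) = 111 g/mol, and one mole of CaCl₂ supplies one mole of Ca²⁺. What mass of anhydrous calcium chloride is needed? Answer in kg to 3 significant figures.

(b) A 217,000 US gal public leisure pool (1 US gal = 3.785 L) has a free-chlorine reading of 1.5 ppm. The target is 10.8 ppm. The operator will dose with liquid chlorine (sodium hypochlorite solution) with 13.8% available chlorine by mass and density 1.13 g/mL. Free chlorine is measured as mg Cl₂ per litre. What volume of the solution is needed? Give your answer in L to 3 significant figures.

(a) Volume: 1350 m³ = 1,350,000 L.
(a) Hardness to add: (191 − 163) = 28 mg/L as CaCO₃ × 1,350,000 L = 37,800 g as CaCO₃.
(a) Moles of Ca²⁺ (1 mol Ca²⁺ ≡ 1 mol CaCO₃): 37,800 / 100.1 g/mol = 377.6 mol.
(a) Mass of CaCl₂: 377.6 × 111 = 41,920 g.

(b) Volume: 217,000 US gal × 3.785 L/gal = 821,345 L.
(b) Chlorine deficit: 10.8 − 1.5 = 9.3 ppm = 9.3 mg/L as Cl₂.
(b) Cl₂ equivalent needed: 9.3 mg/L × 821,345 L = 7,639,000 mg = 7639 g.
(b) Product at 13.8% available chlorine: 7639 / 0.138 = 55,350 g.
(b) Volume at density 1.13 g/mL: 55,350 g ÷ 1.13 g/mL = 48,980 mL.

(a) 41.9 kg; (b) 49.0 L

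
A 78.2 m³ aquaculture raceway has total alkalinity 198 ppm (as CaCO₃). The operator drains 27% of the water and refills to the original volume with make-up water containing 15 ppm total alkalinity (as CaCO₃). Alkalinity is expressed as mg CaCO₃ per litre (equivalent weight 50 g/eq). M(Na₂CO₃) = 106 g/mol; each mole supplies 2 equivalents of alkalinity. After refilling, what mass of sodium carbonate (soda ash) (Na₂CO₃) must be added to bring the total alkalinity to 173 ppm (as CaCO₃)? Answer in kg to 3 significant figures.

Volume: 78.2 m³ = 78,200 L.
After draining 27% and refilling: 198 × 0.73 + 15 × 0.27 = 148.59 ppm.
Deficit to target: 173 − 148.59 = 24.41 mg/L.
As CaCO₃: 24.41 mg/L × 78,200 L = 1909 g; ÷ 50 g/eq ÷ 2 = 19.09 mol Na₂CO₃.
Mass: 19.09 × 106 = 2023 g.

2.02 kg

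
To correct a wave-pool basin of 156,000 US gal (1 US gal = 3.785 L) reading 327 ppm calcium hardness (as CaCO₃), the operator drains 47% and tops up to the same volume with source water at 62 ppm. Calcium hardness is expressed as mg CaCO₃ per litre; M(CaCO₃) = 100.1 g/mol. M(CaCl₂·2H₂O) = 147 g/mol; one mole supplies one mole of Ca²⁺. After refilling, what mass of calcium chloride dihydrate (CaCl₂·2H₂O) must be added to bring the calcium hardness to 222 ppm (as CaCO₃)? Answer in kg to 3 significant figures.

17.0 kg

Volume: 156,000 US gal × 3.785 L/gal = 590,460 L.
After draining 47% and refilling: 327 × 0.53 + 62 × 0.47 = 202.45 ppm.
Deficit to target: 222 − 202.45 = 19.55 mg/L.
As CaCO₃: 19.55 mg/L × 590,460 L = 11,540 g; ÷ 100.1 = 115.3 mol Ca²⁺.
Mass: 115.3 × 147 = 16,950 g.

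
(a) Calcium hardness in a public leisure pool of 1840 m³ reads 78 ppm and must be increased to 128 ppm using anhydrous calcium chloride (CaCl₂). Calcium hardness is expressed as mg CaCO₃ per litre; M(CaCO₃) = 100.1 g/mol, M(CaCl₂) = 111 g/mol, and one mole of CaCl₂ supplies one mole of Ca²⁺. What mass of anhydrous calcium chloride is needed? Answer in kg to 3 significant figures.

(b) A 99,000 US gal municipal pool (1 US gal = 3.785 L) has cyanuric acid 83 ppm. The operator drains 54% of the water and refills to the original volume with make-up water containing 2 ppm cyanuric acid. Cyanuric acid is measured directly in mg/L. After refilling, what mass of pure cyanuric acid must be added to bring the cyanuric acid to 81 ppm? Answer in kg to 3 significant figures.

(a) Volume: 1840 m³ = 1,840,000 L.
(a) Hardness to add: (128 − 78) = 50 mg/L as CaCO₃ × 1,840,000 L = 92,000 g as CaCO₃.
(a) Moles of Ca²⁺ (1 mol Ca²⁺ ≡ 1 mol CaCO₃): 92,000 / 100.1 g/mol = 919.1 mol.
(a) Mass of CaCl₂: 919.1 × 111 = 102,000 g.

(b) Volume: 99,000 US gal × 3.785 L/gal = 374,715 L.
(b) After draining 54% and refilling: 83 × 0.46 + 2 × 0.54 = 39.26 ppm.
(b) Deficit to target: 81 − 39.26 = 41.74 mg/L.
(b) Mass: 41.74 mg/L × 374,715 L = 15,640 g cyanuric acid.

(a) 102 kg; (b) 15.6 kg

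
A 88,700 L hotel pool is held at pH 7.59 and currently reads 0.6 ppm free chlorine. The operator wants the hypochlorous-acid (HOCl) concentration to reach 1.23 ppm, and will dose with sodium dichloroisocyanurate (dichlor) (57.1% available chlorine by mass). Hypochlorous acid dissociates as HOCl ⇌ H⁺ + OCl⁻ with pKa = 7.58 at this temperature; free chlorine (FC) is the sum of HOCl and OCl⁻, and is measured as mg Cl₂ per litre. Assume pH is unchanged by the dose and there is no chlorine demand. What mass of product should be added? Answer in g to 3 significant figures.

[OCl⁻]/[HOCl] = 10^(pH − pKa) = 10^(7.59 − 7.58) = 1.023; fraction as HOCl = 1/(1 + 1.023) = 0.4942.
Free chlorine required for 1.23 ppm HOCl: 1.23 / 0.4942 = 2.489 ppm.
FC to add: 2.489 − 0.6 = 1.889 mg/L as Cl₂.
Cl₂ equivalent: 1.889 mg/L × 88,700 L = 167.5 g.
Product at 57.1% available Cl: 167.5 / 0.571 = 293.4 g.

293 g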